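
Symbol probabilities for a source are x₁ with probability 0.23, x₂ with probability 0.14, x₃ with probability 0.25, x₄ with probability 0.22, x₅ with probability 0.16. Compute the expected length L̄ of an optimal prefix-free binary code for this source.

Repeatedly combine the two least-probable nodes; the expected code length is the sum of the merged weights.
merge 7/50 + 4/25 → 3/10
merge 11/50 + 23/100 → 9/20
merge 1/4 + 3/10 → 11/20
merge 9/20 + 11/20 → 1
L = 3/10 + 9/20 + 11/20 + 1 = 23/10 = 2.3 bits/symbol.

2.3 bits/symbol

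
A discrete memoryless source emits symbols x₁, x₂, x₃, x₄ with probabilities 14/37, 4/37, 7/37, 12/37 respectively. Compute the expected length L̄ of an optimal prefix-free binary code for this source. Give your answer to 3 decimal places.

1.919 bits/symbol

Repeatedly combine the two least-probable nodes; the expected code length is the sum of the merged weights.
merge 4/37 + 7/37 → 11/37
merge 11/37 + 12/37 → 23/37
merge 14/37 + 23/37 → 1
L = 11/37 + 23/37 + 1 = 71/37 ≈ 1.919 bits/symbol.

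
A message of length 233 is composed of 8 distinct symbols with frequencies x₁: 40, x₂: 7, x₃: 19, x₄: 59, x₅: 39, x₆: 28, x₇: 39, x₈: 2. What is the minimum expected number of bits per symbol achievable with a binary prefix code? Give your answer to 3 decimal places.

Probabilities are the counts divided by 233.
Repeatedly combine the two least-probable nodes; the expected code length is the sum of the merged weights.
merge 2/233 + 7/233 → 9/233
merge 9/233 + 19/233 → 28/233
merge 28/233 + 28/233 → 56/233
merge 39/233 + 39/233 → 78/233
merge 40/233 + 56/233 → 96/233
merge 59/233 + 78/233 → 137/233
merge 96/233 + 137/233 → 1
L = 9/233 + 28/233 + 56/233 + 78/233 + 96/233 + 137/233 + 1 = 637/233 ≈ 2.734 bits/symbol.

2.734 bits/symbol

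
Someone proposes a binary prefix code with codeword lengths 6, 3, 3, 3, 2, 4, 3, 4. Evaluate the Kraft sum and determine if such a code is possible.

0.890625; yes

With common denominator 2^6 = 64: Σ 2^(−ℓᵢ) = 1/64 + 8/64 + 8/64 + 8/64 + 16/64 + 4/64 + 8/64 + 4/64 = 57/64 = 0.890625.
Kraft's inequality requires Σ ≤ 1; here Σ = 0.890625 ≤ 1, so such a prefix code exists.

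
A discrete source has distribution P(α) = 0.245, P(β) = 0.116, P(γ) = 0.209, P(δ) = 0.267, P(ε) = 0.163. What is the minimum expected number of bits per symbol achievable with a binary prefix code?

Repeatedly combine the two least-probable nodes; the expected code length is the sum of the merged weights.
merge 29/250 + 163/1000 → 279/1000
merge 209/1000 + 49/200 → 227/500
merge 267/1000 + 279/1000 → 273/500
merge 227/500 + 273/500 → 1
L = 279/1000 + 227/500 + 273/500 + 1 = 2279/1000 = 2.279 bits/symbol.

2.279 bits/symbol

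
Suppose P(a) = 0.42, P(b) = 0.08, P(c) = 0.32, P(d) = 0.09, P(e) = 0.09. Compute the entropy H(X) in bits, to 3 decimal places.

H = −Σ pᵢ log₂ pᵢ.
−0.42·log₂(0.42) = 0.5256
−0.08·log₂(0.08) = 0.2915
−0.32·log₂(0.32) = 0.5260
−0.09·log₂(0.09) = 0.3127
−0.09·log₂(0.09) = 0.3127
Sum ≈ 1.9685 → 1.968 bits.

1.968 bits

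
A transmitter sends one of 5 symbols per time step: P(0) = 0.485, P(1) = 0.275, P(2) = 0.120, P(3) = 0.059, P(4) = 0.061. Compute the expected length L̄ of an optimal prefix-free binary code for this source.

Repeatedly combine the two least-probable nodes; the expected code length is the sum of the merged weights.
merge 59/1000 + 61/1000 → 3/25
merge 3/25 + 3/25 → 6/25
merge 6/25 + 11/40 → 103/200
merge 97/200 + 103/200 → 1
L = 3/25 + 6/25 + 103/200 + 1 = 15/8 = 1.875 bits/symbol.

1.875 bits/symbol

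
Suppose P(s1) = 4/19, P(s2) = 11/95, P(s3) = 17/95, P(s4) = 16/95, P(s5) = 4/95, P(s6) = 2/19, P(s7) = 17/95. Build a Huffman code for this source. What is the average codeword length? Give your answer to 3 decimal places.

Repeatedly combine the two least-probable nodes; the expected code length is the sum of the merged weights.
merge 4/95 + 2/19 → 14/95
merge 11/95 + 14/95 → 5/19
merge 16/95 + 17/95 → 33/95
merge 17/95 + 4/19 → 37/95
merge 5/19 + 33/95 → 58/95
merge 37/95 + 58/95 → 1
L = 14/95 + 5/19 + 33/95 + 37/95 + 58/95 + 1 = 262/95 ≈ 2.758 bits/symbol.

2.758 bits/symbol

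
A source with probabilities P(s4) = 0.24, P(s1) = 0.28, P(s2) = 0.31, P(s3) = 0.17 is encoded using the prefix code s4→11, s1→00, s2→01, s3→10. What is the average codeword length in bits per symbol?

2 bits/symbol

L̄ = Σ pᵢ·ℓᵢ = 0.24·2 + 0.28·2 + 0.31·2 + 0.17·2 = 2 bits/symbol.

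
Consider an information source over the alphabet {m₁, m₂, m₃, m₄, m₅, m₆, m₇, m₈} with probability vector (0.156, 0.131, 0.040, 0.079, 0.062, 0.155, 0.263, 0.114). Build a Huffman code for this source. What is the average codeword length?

2.839 bits/symbol

Repeatedly combine the two least-probable nodes; the expected code length is the sum of the merged weights.
merge 1/25 + 31/500 → 51/500
merge 79/1000 + 51/500 → 181/1000
merge 57/500 + 131/1000 → 49/200
merge 31/200 + 39/250 → 311/1000
merge 181/1000 + 49/200 → 213/500
merge 263/1000 + 311/1000 → 287/500
merge 213/500 + 287/500 → 1
L = 51/500 + 181/1000 + 49/200 + 311/1000 + 213/500 + 287/500 + 1 = 2839/1000 = 2.839 bits/symbol.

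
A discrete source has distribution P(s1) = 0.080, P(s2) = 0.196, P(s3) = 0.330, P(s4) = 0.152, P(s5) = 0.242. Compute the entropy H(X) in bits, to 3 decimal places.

2.189 bits

H = −Σ pᵢ log₂ pᵢ.
−0.080·log₂(0.080) = 0.2915
−0.196·log₂(0.196) = 0.4608
−0.330·log₂(0.330) = 0.5278
−0.152·log₂(0.152) = 0.4131
−0.242·log₂(0.242) = 0.4954
Sum ≈ 2.1886 → 2.189 bits.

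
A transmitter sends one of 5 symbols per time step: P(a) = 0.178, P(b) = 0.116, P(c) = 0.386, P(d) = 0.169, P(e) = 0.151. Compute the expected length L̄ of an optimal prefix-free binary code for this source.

Repeatedly combine the two least-probable nodes; the expected code length is the sum of the merged weights.
merge 29/250 + 151/1000 → 267/1000
merge 169/1000 + 89/500 → 347/1000
merge 267/1000 + 347/1000 → 307/500
merge 193/500 + 307/500 → 1
L = 267/1000 + 347/1000 + 307/500 + 1 = 557/250 = 2.228 bits/symbol.

2.228 bits/symbol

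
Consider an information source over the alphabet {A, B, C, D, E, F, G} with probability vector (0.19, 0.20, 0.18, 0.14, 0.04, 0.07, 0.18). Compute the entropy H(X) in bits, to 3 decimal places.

H = −Σ pᵢ log₂ pᵢ.
−0.19·log₂(0.19) = 0.4552
−0.20·log₂(0.20) = 0.4644
−0.18·log₂(0.18) = 0.4453
−0.14·log₂(0.14) = 0.3971
−0.04·log₂(0.04) = 0.1858
−0.07·log₂(0.07) = 0.2686
−0.18·log₂(0.18) = 0.4453
Sum ≈ 2.6616 → 2.662 bits.

2.662 bits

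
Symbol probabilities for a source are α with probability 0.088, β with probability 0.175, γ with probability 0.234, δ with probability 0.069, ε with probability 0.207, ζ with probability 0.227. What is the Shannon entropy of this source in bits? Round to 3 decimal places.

2.461 bits

H = −Σ pᵢ log₂ pᵢ.
−0.088·log₂(0.088) = 0.3086
−0.175·log₂(0.175) = 0.4401
−0.234·log₂(0.234) = 0.4903
−0.069·log₂(0.069) = 0.2662
−0.207·log₂(0.207) = 0.4704
−0.227·log₂(0.227) = 0.4856
Sum ≈ 2.4611 → 2.461 bits.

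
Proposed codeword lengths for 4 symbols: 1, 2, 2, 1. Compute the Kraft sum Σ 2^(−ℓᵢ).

1.5

With common denominator 2^2 = 4: Σ 2^(−ℓᵢ) = 2/4 + 1/4 + 1/4 + 2/4 = 6/4 = 1.5.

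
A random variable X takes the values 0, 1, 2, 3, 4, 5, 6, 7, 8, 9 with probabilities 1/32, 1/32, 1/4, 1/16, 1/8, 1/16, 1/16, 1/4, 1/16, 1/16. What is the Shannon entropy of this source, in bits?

2.9375 bits

Each probability is a power of 1/2, so log₂(1/p) is an integer.
H = Σ p·log₂(1/p) = 1/32·5 + 1/32·5 + 1/4·2 + 1/16·4 + 1/8·3 + 1/16·4 + 1/16·4 + 1/4·2 + 1/16·4 + 1/16·4 = 2.9375 bits.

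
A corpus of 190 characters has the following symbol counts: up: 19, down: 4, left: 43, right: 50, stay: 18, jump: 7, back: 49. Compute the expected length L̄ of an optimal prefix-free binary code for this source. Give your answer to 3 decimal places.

Probabilities are the counts divided by 190.
Repeatedly combine the two least-probable nodes; the expected code length is the sum of the merged weights.
merge 2/95 + 7/190 → 11/190
merge 11/190 + 9/95 → 29/190
merge 1/10 + 29/190 → 24/95
merge 43/190 + 24/95 → 91/190
merge 49/190 + 5/19 → 99/190
merge 91/190 + 99/190 → 1
L = 11/190 + 29/190 + 24/95 + 91/190 + 99/190 + 1 = 234/95 ≈ 2.463 bits/symbol.

2.463 bits/symbol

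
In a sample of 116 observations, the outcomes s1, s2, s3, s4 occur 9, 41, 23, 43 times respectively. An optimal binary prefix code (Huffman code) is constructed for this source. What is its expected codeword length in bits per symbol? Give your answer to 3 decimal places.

1.905 bits/symbol

Probabilities are the counts divided by 116.
Repeatedly combine the two least-probable nodes; the expected code length is the sum of the merged weights.
merge 9/116 + 23/116 → 8/29
merge 8/29 + 41/116 → 73/116
merge 43/116 + 73/116 → 1
L = 8/29 + 73/116 + 1 = 221/116 ≈ 1.905 bits/symbol.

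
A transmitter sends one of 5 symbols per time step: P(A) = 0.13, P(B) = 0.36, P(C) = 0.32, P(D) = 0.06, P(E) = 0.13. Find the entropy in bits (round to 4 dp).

H = −Σ pᵢ log₂ pᵢ.
−0.13·log₂(0.13) = 0.3826
−0.36·log₂(0.36) = 0.5306
−0.32·log₂(0.32) = 0.5260
−0.06·log₂(0.06) = 0.2435
−0.13·log₂(0.13) = 0.3826
Sum ≈ 2.0655 → 2.0655 bits.

2.0655 bits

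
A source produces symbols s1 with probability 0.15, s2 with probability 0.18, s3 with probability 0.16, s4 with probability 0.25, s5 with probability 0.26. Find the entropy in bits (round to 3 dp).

H = −Σ pᵢ log₂ pᵢ.
−0.15·log₂(0.15) = 0.4105
−0.18·log₂(0.18) = 0.4453
−0.16·log₂(0.16) = 0.4230
−0.25·log₂(0.25) = 0.5000
−0.26·log₂(0.26) = 0.5053
Sum ≈ 2.2842 → 2.284 bits.

2.284 bits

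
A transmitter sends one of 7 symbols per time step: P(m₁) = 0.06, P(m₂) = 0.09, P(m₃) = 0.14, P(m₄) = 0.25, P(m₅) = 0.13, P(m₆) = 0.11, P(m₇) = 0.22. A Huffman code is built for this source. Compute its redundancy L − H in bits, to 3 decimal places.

Entropy H = −Σ p log₂ p ≈ 2.6668 bits.
Huffman merges: 3/50+9/100→3/20; 11/100+13/100→6/25; 7/50+3/20→29/100; 11/50+6/25→23/50; 1/4+29/100→27/50; 23/50+27/50→1. L = 67/25 ≈ 2.6800.
L − H = 2.6800 − 2.6668 = 0.013 bits.

0.013 bits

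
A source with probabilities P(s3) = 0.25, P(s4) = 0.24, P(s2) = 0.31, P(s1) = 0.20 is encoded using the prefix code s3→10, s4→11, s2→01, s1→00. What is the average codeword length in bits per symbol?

2 bits/symbol

L̄ = Σ pᵢ·ℓᵢ = 0.25·2 + 0.24·2 + 0.31·2 + 0.20·2 = 2 bits/symbol.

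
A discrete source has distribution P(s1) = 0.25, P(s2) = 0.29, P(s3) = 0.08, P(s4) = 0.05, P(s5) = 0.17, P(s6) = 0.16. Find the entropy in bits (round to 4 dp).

H = −Σ pᵢ log₂ pᵢ.
−0.25·log₂(0.25) = 0.5000
−0.29·log₂(0.29) = 0.5179
−0.08·log₂(0.08) = 0.2915
−0.05·log₂(0.05) = 0.2161
−0.17·log₂(0.17) = 0.4346
−0.16·log₂(0.16) = 0.4230
Sum ≈ 2.3831 → 2.3831 bits.

2.3831 bits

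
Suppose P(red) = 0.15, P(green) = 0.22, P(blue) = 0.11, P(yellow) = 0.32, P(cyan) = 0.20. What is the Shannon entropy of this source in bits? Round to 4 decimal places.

H = −Σ pᵢ log₂ pᵢ.
−0.15·log₂(0.15) = 0.4105
−0.22·log₂(0.22) = 0.4806
−0.11·log₂(0.11) = 0.3503
−0.32·log₂(0.32) = 0.5260
−0.20·log₂(0.20) = 0.4644
Sum ≈ 2.2318 → 2.2318 bits.

2.2318 bits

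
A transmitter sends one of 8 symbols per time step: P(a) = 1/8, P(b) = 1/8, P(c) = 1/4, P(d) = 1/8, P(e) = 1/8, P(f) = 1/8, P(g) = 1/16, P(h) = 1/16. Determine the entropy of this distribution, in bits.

Each probability is a power of 1/2, so log₂(1/p) is an integer.
H = Σ p·log₂(1/p) = 1/8·3 + 1/8·3 + 1/4·2 + 1/8·3 + 1/8·3 + 1/8·3 + 1/16·4 + 1/16·4 = 2.875 bits.

2.875 bits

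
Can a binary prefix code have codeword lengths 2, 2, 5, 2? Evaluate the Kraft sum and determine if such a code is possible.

0.78125; yes

With common denominator 2^5 = 32: Σ 2^(−ℓᵢ) = 8/32 + 8/32 + 1/32 + 8/32 = 25/32 = 0.78125.
Kraft's inequality requires Σ ≤ 1; here Σ = 0.78125 ≤ 1, so such a prefix code exists.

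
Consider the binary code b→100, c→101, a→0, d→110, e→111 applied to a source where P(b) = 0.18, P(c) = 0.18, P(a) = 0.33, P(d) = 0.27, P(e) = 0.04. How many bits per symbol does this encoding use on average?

L̄ = Σ pᵢ·ℓᵢ = 0.18·3 + 0.18·3 + 0.33·1 + 0.27·3 + 0.04·3 = 2.34 bits/symbol.

2.34 bits/symbol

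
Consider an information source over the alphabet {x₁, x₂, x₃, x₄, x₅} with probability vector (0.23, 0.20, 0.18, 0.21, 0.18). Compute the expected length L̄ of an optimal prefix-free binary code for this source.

Repeatedly combine the two least-probable nodes; the expected code length is the sum of the merged weights.
merge 9/50 + 9/50 → 9/25
merge 1/5 + 21/100 → 41/100
merge 23/100 + 9/25 → 59/100
merge 41/100 + 59/100 → 1
L = 9/25 + 41/100 + 59/100 + 1 = 59/25 = 2.36 bits/symbol.

2.36 bits/symbol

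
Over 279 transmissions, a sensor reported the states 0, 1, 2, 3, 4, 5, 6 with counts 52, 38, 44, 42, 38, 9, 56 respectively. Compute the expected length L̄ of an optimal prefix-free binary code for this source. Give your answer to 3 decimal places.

Probabilities are the counts divided by 279.
Repeatedly combine the two least-probable nodes; the expected code length is the sum of the merged weights.
merge 1/31 + 38/279 → 47/279
merge 38/279 + 14/93 → 80/279
merge 44/279 + 47/279 → 91/279
merge 52/279 + 56/279 → 12/31
merge 80/279 + 91/279 → 19/31
merge 12/31 + 19/31 → 1
L = 47/279 + 80/279 + 91/279 + 12/31 + 19/31 + 1 = 776/279 ≈ 2.781 bits/symbol.

2.781 bits/symbol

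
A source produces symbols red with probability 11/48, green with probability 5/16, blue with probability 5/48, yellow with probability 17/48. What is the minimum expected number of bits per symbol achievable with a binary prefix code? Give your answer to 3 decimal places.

Repeatedly combine the two least-probable nodes; the expected code length is the sum of the merged weights.
merge 5/48 + 11/48 → 1/3
merge 5/16 + 1/3 → 31/48
merge 17/48 + 31/48 → 1
L = 1/3 + 31/48 + 1 = 95/48 ≈ 1.979 bits/symbol.

1.979 bits/symbol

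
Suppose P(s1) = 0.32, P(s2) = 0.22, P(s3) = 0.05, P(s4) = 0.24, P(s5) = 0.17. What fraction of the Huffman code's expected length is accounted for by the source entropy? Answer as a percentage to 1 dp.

Entropy H = −Σ p log₂ p ≈ 2.1514 bits.
Huffman merges: 1/20+17/100→11/50; 11/50+11/50→11/25; 6/25+8/25→14/25; 11/25+14/25→1. L = 111/50 ≈ 2.2200.
Efficiency = H/L = 2.1514/2.2200 = 96.9%.

96.9%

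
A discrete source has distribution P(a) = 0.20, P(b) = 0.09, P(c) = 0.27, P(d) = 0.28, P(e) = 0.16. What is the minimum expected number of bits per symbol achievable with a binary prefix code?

Repeatedly combine the two least-probable nodes; the expected code length is the sum of the merged weights.
merge 9/100 + 4/25 → 1/4
merge 1/5 + 1/4 → 9/20
merge 27/100 + 7/25 → 11/20
merge 9/20 + 11/20 → 1
L = 1/4 + 9/20 + 11/20 + 1 = 9/4 = 2.25 bits/symbol.

2.25 bits/symbol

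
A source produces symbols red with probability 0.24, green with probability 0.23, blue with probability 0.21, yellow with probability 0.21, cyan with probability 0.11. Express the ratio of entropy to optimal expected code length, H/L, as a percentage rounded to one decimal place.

Entropy H = −Σ p log₂ p ≈ 2.2777 bits.
Huffman merges: 11/100+21/100→8/25; 21/100+23/100→11/25; 6/25+8/25→14/25; 11/25+14/25→1. L = 58/25 ≈ 2.3200.
Efficiency = H/L = 2.2777/2.3200 = 98.2%.

98.2%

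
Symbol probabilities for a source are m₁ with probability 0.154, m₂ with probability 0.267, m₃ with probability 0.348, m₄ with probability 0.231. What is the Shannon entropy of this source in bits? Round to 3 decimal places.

1.943 bits

H = −Σ pᵢ log₂ pᵢ.
−0.154·log₂(0.154) = 0.4156
−0.267·log₂(0.267) = 0.5087
−0.348·log₂(0.348) = 0.5299
−0.231·log₂(0.231) = 0.4883
Sum ≈ 1.9426 → 1.943 bits.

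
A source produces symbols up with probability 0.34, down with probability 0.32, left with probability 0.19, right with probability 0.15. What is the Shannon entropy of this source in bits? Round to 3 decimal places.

H = −Σ pᵢ log₂ pᵢ.
−0.34·log₂(0.34) = 0.5292
−0.32·log₂(0.32) = 0.5260
−0.19·log₂(0.19) = 0.4552
−0.15·log₂(0.15) = 0.4105
Sum ≈ 1.9210 → 1.921 bits.

1.921 bits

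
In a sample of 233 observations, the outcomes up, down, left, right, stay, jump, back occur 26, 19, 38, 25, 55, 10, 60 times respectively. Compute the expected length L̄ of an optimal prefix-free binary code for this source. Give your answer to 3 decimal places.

2.631 bits/symbol

Probabilities are the counts divided by 233.
Repeatedly combine the two least-probable nodes; the expected code length is the sum of the merged weights.
merge 10/233 + 19/233 → 29/233
merge 25/233 + 26/233 → 51/233
merge 29/233 + 38/233 → 67/233
merge 51/233 + 55/233 → 106/233
merge 60/233 + 67/233 → 127/233
merge 106/233 + 127/233 → 1
L = 29/233 + 51/233 + 67/233 + 106/233 + 127/233 + 1 = 613/233 ≈ 2.631 bits/symbol.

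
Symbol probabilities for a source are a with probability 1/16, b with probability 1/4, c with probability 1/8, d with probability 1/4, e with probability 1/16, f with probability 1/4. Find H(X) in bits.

2.375 bits

Each probability is a power of 1/2, so log₂(1/p) is an integer.
H = Σ p·log₂(1/p) = 1/16·4 + 1/4·2 + 1/8·3 + 1/4·2 + 1/16·4 + 1/4·2 = 2.375 bits.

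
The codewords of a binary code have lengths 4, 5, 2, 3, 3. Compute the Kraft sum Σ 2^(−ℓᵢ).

0.59375

With common denominator 2^5 = 32: Σ 2^(−ℓᵢ) = 2/32 + 1/32 + 8/32 + 4/32 + 4/32 = 19/32 = 0.59375.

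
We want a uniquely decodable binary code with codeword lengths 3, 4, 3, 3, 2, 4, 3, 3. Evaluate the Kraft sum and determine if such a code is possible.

1; yes

With common denominator 2^4 = 16: Σ 2^(−ℓᵢ) = 2/16 + 1/16 + 2/16 + 2/16 + 4/16 + 1/16 + 2/16 + 2/16 = 16/16 = 1.
Kraft's inequality requires Σ ≤ 1; here Σ = 1 ≤ 1, so such a prefix code exists.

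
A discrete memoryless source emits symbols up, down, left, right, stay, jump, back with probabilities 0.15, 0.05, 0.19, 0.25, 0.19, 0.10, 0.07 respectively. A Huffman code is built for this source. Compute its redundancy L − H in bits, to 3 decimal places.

0.042 bits

Entropy H = −Σ p log₂ p ≈ 2.6378 bits.
Huffman merges: 1/20+7/100→3/25; 1/10+3/25→11/50; 3/20+19/100→17/50; 19/100+11/50→41/100; 1/4+17/50→59/100; 41/100+59/100→1. L = 67/25 ≈ 2.6800.
L − H = 2.6800 − 2.6378 = 0.042 bits.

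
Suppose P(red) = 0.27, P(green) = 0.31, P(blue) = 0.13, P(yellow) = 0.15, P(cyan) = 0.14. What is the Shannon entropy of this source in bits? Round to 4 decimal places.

H = −Σ pᵢ log₂ pᵢ.
−0.27·log₂(0.27) = 0.5100
−0.31·log₂(0.31) = 0.5238
−0.13·log₂(0.13) = 0.3826
−0.15·log₂(0.15) = 0.4105
−0.14·log₂(0.14) = 0.3971
Sum ≈ 2.2241 → 2.2241 bits.

2.2241 bits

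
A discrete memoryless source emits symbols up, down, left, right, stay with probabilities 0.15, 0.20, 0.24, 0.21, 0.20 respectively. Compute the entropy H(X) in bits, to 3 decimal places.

H = −Σ pᵢ log₂ pᵢ.
−0.15·log₂(0.15) = 0.4105
−0.20·log₂(0.20) = 0.4644
−0.24·log₂(0.24) = 0.4941
−0.21·log₂(0.21) = 0.4728
−0.20·log₂(0.20) = 0.4644
Sum ≈ 2.3063 → 2.306 bits.

2.306 bits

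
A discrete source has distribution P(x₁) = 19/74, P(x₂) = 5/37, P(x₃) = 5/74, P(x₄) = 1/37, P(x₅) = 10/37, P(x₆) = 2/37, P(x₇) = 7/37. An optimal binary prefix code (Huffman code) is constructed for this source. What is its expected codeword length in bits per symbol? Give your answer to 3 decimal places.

Repeatedly combine the two least-probable nodes; the expected code length is the sum of the merged weights.
merge 1/37 + 2/37 → 3/37
merge 5/74 + 3/37 → 11/74
merge 5/37 + 11/74 → 21/74
merge 7/37 + 19/74 → 33/74
merge 10/37 + 21/74 → 41/74
merge 33/74 + 41/74 → 1
L = 3/37 + 11/74 + 21/74 + 33/74 + 41/74 + 1 = 93/37 ≈ 2.514 bits/symbol.

2.514 bits/symbol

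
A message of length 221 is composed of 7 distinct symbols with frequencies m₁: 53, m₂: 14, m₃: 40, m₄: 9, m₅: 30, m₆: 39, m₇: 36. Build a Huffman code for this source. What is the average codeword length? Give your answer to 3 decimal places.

2.683 bits/symbol

Probabilities are the counts divided by 221.
Repeatedly combine the two least-probable nodes; the expected code length is the sum of the merged weights.
merge 9/221 + 14/221 → 23/221
merge 23/221 + 30/221 → 53/221
merge 36/221 + 3/17 → 75/221
merge 40/221 + 53/221 → 93/221
merge 53/221 + 75/221 → 128/221
merge 93/221 + 128/221 → 1
L = 23/221 + 53/221 + 75/221 + 93/221 + 128/221 + 1 = 593/221 ≈ 2.683 bits/symbol.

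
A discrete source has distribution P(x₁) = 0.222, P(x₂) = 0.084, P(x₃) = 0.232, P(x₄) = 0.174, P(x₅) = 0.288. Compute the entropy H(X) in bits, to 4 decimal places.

H = −Σ pᵢ log₂ pᵢ.
−0.222·log₂(0.222) = 0.4820
−0.084·log₂(0.084) = 0.3002
−0.232·log₂(0.232) = 0.4890
−0.174·log₂(0.174) = 0.4390
−0.288·log₂(0.288) = 0.5172
Sum ≈ 2.2274 → 2.2274 bits.

2.2274 bits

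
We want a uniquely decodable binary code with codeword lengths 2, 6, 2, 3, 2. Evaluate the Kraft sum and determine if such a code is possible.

0.890625; yes

With common denominator 2^6 = 64: Σ 2^(−ℓᵢ) = 16/64 + 1/64 + 16/64 + 8/64 + 16/64 = 57/64 = 0.890625.
Kraft's inequality requires Σ ≤ 1; here Σ = 0.890625 ≤ 1, so such a prefix code exists.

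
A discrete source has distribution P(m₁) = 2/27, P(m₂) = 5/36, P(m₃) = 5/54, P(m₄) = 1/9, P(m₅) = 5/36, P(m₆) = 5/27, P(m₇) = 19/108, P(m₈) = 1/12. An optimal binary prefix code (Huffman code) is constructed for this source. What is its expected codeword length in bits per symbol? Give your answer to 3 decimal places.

Repeatedly combine the two least-probable nodes; the expected code length is the sum of the merged weights.
merge 2/27 + 1/12 → 17/108
merge 5/54 + 1/9 → 11/54
merge 5/36 + 5/36 → 5/18
merge 17/108 + 19/108 → 1/3
merge 5/27 + 11/54 → 7/18
merge 5/18 + 1/3 → 11/18
merge 7/18 + 11/18 → 1
L = 17/108 + 11/54 + 5/18 + 1/3 + 7/18 + 11/18 + 1 = 107/36 ≈ 2.972 bits/symbol.

2.972 bits/symbol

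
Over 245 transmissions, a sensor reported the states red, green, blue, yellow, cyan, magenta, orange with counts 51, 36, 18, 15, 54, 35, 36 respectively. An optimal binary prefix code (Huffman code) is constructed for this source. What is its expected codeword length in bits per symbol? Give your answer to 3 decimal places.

Probabilities are the counts divided by 245.
Repeatedly combine the two least-probable nodes; the expected code length is the sum of the merged weights.
merge 3/49 + 18/245 → 33/245
merge 33/245 + 1/7 → 68/245
merge 36/245 + 36/245 → 72/245
merge 51/245 + 54/245 → 3/7
merge 68/245 + 72/245 → 4/7
merge 3/7 + 4/7 → 1
L = 33/245 + 68/245 + 72/245 + 3/7 + 4/7 + 1 = 663/245 ≈ 2.706 bits/symbol.

2.706 bits/symbol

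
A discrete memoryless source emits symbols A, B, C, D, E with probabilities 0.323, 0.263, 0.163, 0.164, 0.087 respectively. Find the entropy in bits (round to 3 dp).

H = −Σ pᵢ log₂ pᵢ.
−0.323·log₂(0.323) = 0.5266
−0.263·log₂(0.263) = 0.5068
−0.163·log₂(0.163) = 0.4266
−0.164·log₂(0.164) = 0.4278
−0.087·log₂(0.087) = 0.3065
Sum ≈ 2.1942 → 2.194 bits.

2.194 bits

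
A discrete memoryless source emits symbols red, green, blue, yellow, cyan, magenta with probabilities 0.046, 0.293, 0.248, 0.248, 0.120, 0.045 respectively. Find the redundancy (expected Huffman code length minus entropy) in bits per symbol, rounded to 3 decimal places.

0.013 bits

Entropy H = −Σ p log₂ p ≈ 2.2894 bits.
Huffman merges: 9/200+23/500→91/1000; 91/1000+3/25→211/1000; 211/1000+31/125→459/1000; 31/125+293/1000→541/1000; 459/1000+541/1000→1. L = 1151/500 ≈ 2.3020.
L − H = 2.3020 − 2.2894 = 0.013 bits.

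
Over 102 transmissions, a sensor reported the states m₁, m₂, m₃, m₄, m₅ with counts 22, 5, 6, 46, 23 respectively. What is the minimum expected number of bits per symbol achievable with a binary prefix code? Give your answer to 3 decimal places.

1.980 bits/symbol

Probabilities are the counts divided by 102.
Repeatedly combine the two least-probable nodes; the expected code length is the sum of the merged weights.
merge 5/102 + 1/17 → 11/102
merge 11/102 + 11/51 → 11/34
merge 23/102 + 11/34 → 28/51
merge 23/51 + 28/51 → 1
L = 11/102 + 11/34 + 28/51 + 1 = 101/51 ≈ 1.980 bits/symbol.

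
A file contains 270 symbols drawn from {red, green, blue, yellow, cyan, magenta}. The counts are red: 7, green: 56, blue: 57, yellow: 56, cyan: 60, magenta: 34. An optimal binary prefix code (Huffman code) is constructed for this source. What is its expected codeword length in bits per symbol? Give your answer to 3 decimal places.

2.511 bits/symbol

Probabilities are the counts divided by 270.
Repeatedly combine the two least-probable nodes; the expected code length is the sum of the merged weights.
merge 7/270 + 17/135 → 41/270
merge 41/270 + 28/135 → 97/270
merge 28/135 + 19/90 → 113/270
merge 2/9 + 97/270 → 157/270
merge 113/270 + 157/270 → 1
L = 41/270 + 97/270 + 113/270 + 157/270 + 1 = 113/45 ≈ 2.511 bits/symbol.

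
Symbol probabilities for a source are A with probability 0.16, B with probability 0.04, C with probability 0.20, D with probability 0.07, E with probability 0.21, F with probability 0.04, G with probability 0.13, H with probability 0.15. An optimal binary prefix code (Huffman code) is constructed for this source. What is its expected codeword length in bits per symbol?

2.82 bits/symbol

Repeatedly combine the two least-probable nodes; the expected code length is the sum of the merged weights.
merge 1/25 + 1/25 → 2/25
merge 7/100 + 2/25 → 3/20
merge 13/100 + 3/20 → 7/25
merge 3/20 + 4/25 → 31/100
merge 1/5 + 21/100 → 41/100
merge 7/25 + 31/100 → 59/100
merge 41/100 + 59/100 → 1
L = 2/25 + 3/20 + 7/25 + 31/100 + 41/100 + 59/100 + 1 = 141/50 = 2.82 bits/symbol.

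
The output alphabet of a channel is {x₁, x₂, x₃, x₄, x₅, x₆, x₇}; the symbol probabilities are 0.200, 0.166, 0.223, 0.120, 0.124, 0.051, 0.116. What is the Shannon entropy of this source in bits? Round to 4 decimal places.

H = −Σ pᵢ log₂ pᵢ.
−0.200·log₂(0.200) = 0.4644
−0.166·log₂(0.166) = 0.4301
−0.223·log₂(0.223) = 0.4828
−0.120·log₂(0.120) = 0.3671
−0.124·log₂(0.124) = 0.3734
−0.051·log₂(0.051) = 0.2190
−0.116·log₂(0.116) = 0.3605
Sum ≈ 2.6972 → 2.6972 bits.

2.6972 bits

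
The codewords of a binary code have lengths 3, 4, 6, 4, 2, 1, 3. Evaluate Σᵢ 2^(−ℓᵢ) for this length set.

With common denominator 2^6 = 64: Σ 2^(−ℓᵢ) = 8/64 + 4/64 + 1/64 + 4/64 + 16/64 + 32/64 + 8/64 = 73/64 = 1.140625.

1.140625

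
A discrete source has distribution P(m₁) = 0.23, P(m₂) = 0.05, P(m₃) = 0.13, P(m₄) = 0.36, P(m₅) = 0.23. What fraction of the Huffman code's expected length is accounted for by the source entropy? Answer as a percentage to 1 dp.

Entropy H = −Σ p log₂ p ≈ 2.1047 bits.
Huffman merges: 1/20+13/100→9/50; 9/50+23/100→41/100; 23/100+9/25→59/100; 41/100+59/100→1. L = 109/50 ≈ 2.1800.
Efficiency = H/L = 2.1047/2.1800 = 96.5%.

96.5%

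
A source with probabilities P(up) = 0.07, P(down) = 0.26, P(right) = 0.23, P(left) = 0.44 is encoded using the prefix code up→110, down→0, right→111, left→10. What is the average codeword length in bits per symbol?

2.04 bits/symbol

L̄ = Σ pᵢ·ℓᵢ = 0.07·3 + 0.26·1 + 0.23·3 + 0.44·2 = 2.04 bits/symbol.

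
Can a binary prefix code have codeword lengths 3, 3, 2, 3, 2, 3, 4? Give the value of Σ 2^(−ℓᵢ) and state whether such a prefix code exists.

1.0625; no

With common denominator 2^4 = 16: Σ 2^(−ℓᵢ) = 2/16 + 2/16 + 4/16 + 2/16 + 4/16 + 2/16 + 1/16 = 17/16 = 1.0625.
Kraft's inequality requires Σ ≤ 1; here Σ = 1.0625 > 1, so no such prefix code exists.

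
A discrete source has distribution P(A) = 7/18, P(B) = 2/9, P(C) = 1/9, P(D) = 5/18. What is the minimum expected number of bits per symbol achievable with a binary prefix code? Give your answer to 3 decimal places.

Repeatedly combine the two least-probable nodes; the expected code length is the sum of the merged weights.
merge 1/9 + 2/9 → 1/3
merge 5/18 + 1/3 → 11/18
merge 7/18 + 11/18 → 1
L = 1/3 + 11/18 + 1 = 35/18 ≈ 1.944 bits/symbol.

1.944 bits/symbol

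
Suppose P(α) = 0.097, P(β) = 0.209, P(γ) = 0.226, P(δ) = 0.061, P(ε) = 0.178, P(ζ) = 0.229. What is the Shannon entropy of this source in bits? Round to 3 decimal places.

H = −Σ pᵢ log₂ pᵢ.
−0.097·log₂(0.097) = 0.3265
−0.209·log₂(0.209) = 0.4720
−0.226·log₂(0.226) = 0.4849
−0.061·log₂(0.061) = 0.2461
−0.178·log₂(0.178) = 0.4432
−0.229·log₂(0.229) = 0.4870
Sum ≈ 2.4598 → 2.460 bits.

2.460 bits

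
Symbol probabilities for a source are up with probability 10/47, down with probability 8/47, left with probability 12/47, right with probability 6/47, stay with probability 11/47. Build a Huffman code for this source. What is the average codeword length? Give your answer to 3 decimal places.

2.298 bits/symbol

Repeatedly combine the two least-probable nodes; the expected code length is the sum of the merged weights.
merge 6/47 + 8/47 → 14/47
merge 10/47 + 11/47 → 21/47
merge 12/47 + 14/47 → 26/47
merge 21/47 + 26/47 → 1
L = 14/47 + 21/47 + 26/47 + 1 = 108/47 ≈ 2.298 bits/symbol.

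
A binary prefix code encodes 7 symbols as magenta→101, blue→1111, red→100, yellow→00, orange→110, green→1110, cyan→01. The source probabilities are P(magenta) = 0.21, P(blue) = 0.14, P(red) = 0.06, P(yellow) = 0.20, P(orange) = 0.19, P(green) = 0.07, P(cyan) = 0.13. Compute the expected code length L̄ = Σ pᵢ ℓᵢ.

2.88 bits/symbol

L̄ = Σ pᵢ·ℓᵢ = 0.21·3 + 0.14·4 + 0.06·3 + 0.20·2 + 0.19·3 + 0.07·4 + 0.13·2 = 2.88 bits/symbol.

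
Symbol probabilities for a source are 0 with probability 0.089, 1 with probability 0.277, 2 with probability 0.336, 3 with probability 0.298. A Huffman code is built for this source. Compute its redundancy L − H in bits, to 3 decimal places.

Entropy H = −Σ p log₂ p ≈ 1.8728 bits.
Huffman merges: 89/1000+277/1000→183/500; 149/500+42/125→317/500; 183/500+317/500→1. L = 2 ≈ 2.0000.
L − H = 2.0000 − 1.8728 = 0.127 bits.

0.127 bits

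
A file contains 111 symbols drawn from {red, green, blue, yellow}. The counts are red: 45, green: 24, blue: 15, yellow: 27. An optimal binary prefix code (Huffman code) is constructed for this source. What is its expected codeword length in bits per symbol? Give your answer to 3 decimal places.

1.946 bits/symbol

Probabilities are the counts divided by 111.
Repeatedly combine the two least-probable nodes; the expected code length is the sum of the merged weights.
merge 5/37 + 8/37 → 13/37
merge 9/37 + 13/37 → 22/37
merge 15/37 + 22/37 → 1
L = 13/37 + 22/37 + 1 = 72/37 ≈ 1.946 bits/symbol.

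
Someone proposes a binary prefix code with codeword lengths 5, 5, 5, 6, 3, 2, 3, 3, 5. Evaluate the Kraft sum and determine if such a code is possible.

0.765625; yes

With common denominator 2^6 = 64: Σ 2^(−ℓᵢ) = 2/64 + 2/64 + 2/64 + 1/64 + 8/64 + 16/64 + 8/64 + 8/64 + 2/64 = 49/64 = 0.765625.
Kraft's inequality requires Σ ≤ 1; here Σ = 0.765625 ≤ 1, so such a prefix code exists.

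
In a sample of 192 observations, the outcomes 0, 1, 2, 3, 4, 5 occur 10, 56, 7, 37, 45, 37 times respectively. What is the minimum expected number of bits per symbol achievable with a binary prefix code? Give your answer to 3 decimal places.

Probabilities are the counts divided by 192.
Repeatedly combine the two least-probable nodes; the expected code length is the sum of the merged weights.
merge 7/192 + 5/96 → 17/192
merge 17/192 + 37/192 → 9/32
merge 37/192 + 15/64 → 41/96
merge 9/32 + 7/24 → 55/96
merge 41/96 + 55/96 → 1
L = 17/192 + 9/32 + 41/96 + 55/96 + 1 = 455/192 ≈ 2.370 bits/symbol.

2.370 bits/symbol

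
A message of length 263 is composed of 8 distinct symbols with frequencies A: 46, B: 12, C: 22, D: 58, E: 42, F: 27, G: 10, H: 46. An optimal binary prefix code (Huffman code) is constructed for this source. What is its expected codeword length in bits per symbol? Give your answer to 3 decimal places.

Probabilities are the counts divided by 263.
Repeatedly combine the two least-probable nodes; the expected code length is the sum of the merged weights.
merge 10/263 + 12/263 → 22/263
merge 22/263 + 22/263 → 44/263
merge 27/263 + 42/263 → 69/263
merge 44/263 + 46/263 → 90/263
merge 46/263 + 58/263 → 104/263
merge 69/263 + 90/263 → 159/263
merge 104/263 + 159/263 → 1
L = 22/263 + 44/263 + 69/263 + 90/263 + 104/263 + 159/263 + 1 = 751/263 ≈ 2.856 bits/symbol.

2.856 bits/symbol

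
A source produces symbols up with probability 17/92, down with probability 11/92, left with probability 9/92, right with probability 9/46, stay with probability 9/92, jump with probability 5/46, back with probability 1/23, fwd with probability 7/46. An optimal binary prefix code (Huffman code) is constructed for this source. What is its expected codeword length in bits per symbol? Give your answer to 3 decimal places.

Repeatedly combine the two least-probable nodes; the expected code length is the sum of the merged weights.
merge 1/23 + 9/92 → 13/92
merge 9/92 + 5/46 → 19/92
merge 11/92 + 13/92 → 6/23
merge 7/46 + 17/92 → 31/92
merge 9/46 + 19/92 → 37/92
merge 6/23 + 31/92 → 55/92
merge 37/92 + 55/92 → 1
L = 13/92 + 19/92 + 6/23 + 31/92 + 37/92 + 55/92 + 1 = 271/92 ≈ 2.946 bits/symbol.

2.946 bits/symbol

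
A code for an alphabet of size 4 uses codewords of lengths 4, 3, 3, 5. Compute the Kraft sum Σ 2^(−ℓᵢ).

With common denominator 2^5 = 32: Σ 2^(−ℓᵢ) = 2/32 + 4/32 + 4/32 + 1/32 = 11/32 = 0.34375.

0.34375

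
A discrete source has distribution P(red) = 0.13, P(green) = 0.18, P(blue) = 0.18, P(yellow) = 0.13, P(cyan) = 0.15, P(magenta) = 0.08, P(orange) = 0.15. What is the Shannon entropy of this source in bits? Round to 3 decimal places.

2.769 bits

H = −Σ pᵢ log₂ pᵢ.
−0.13·log₂(0.13) = 0.3826
−0.18·log₂(0.18) = 0.4453
−0.18·log₂(0.18) = 0.4453
−0.13·log₂(0.13) = 0.3826
−0.15·log₂(0.15) = 0.4105
−0.08·log₂(0.08) = 0.2915
−0.15·log₂(0.15) = 0.4105
Sum ≈ 2.7685 → 2.769 bits.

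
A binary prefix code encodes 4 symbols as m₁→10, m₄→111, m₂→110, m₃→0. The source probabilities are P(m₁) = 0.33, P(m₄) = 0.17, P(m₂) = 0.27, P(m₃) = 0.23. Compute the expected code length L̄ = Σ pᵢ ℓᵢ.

L̄ = Σ pᵢ·ℓᵢ = 0.33·2 + 0.17·3 + 0.27·3 + 0.23·1 = 2.21 bits/symbol.

2.21 bits/symbol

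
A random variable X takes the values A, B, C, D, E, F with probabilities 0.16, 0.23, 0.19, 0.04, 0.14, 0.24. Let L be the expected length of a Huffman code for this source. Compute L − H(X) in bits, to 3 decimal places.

Entropy H = −Σ p log₂ p ≈ 2.4429 bits.
Huffman merges: 1/25+7/50→9/50; 4/25+9/50→17/50; 19/100+23/100→21/50; 6/25+17/50→29/50; 21/50+29/50→1. L = 63/25 ≈ 2.5200.
L − H = 2.5200 − 2.4429 = 0.077 bits.

0.077 bits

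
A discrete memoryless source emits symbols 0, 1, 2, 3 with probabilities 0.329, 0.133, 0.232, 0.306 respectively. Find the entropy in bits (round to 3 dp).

1.927 bits

H = −Σ pᵢ log₂ pᵢ.
−0.329·log₂(0.329) = 0.5277
−0.133·log₂(0.133) = 0.3871
−0.232·log₂(0.232) = 0.4890
−0.306·log₂(0.306) = 0.5228
Sum ≈ 1.9265 → 1.927 bits.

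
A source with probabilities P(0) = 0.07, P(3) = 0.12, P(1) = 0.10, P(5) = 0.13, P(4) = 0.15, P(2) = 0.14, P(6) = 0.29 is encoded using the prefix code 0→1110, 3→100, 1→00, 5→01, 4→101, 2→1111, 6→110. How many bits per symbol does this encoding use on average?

2.98 bits/symbol

L̄ = Σ pᵢ·ℓᵢ = 0.07·4 + 0.12·3 + 0.10·2 + 0.13·2 + 0.15·3 + 0.14·4 + 0.29·3 = 2.98 bits/symbol.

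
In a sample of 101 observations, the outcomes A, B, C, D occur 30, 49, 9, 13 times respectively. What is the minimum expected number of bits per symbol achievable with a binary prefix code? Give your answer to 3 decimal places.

1.733 bits/symbol

Probabilities are the counts divided by 101.
Repeatedly combine the two least-probable nodes; the expected code length is the sum of the merged weights.
merge 9/101 + 13/101 → 22/101
merge 22/101 + 30/101 → 52/101
merge 49/101 + 52/101 → 1
L = 22/101 + 52/101 + 1 = 175/101 ≈ 1.733 bits/symbol.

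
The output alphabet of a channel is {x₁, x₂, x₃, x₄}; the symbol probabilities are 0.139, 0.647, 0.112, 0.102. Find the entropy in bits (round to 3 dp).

H = −Σ pᵢ log₂ pᵢ.
−0.139·log₂(0.139) = 0.3957
−0.647·log₂(0.647) = 0.4064
−0.112·log₂(0.112) = 0.3537
−0.102·log₂(0.102) = 0.3359
Sum ≈ 1.4918 → 1.492 bits.

1.492 bits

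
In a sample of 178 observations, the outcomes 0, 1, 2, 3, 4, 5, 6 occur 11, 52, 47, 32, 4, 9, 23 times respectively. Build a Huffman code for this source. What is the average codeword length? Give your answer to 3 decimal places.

2.472 bits/symbol

Probabilities are the counts divided by 178.
Repeatedly combine the two least-probable nodes; the expected code length is the sum of the merged weights.
merge 2/89 + 9/178 → 13/178
merge 11/178 + 13/178 → 12/89
merge 23/178 + 12/89 → 47/178
merge 16/89 + 47/178 → 79/178
merge 47/178 + 26/89 → 99/178
merge 79/178 + 99/178 → 1
L = 13/178 + 12/89 + 47/178 + 79/178 + 99/178 + 1 = 220/89 ≈ 2.472 bits/symbol.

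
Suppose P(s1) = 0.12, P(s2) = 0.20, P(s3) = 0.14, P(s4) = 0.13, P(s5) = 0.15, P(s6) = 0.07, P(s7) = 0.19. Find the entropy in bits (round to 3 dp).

H = −Σ pᵢ log₂ pᵢ.
−0.12·log₂(0.12) = 0.3671
−0.20·log₂(0.20) = 0.4644
−0.14·log₂(0.14) = 0.3971
−0.13·log₂(0.13) = 0.3826
−0.15·log₂(0.15) = 0.4105
−0.07·log₂(0.07) = 0.2686
−0.19·log₂(0.19) = 0.4552
Sum ≈ 2.7455 → 2.746 bits.

2.746 bits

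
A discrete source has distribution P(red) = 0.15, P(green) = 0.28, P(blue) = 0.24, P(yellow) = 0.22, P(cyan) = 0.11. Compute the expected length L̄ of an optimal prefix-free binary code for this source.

Repeatedly combine the two least-probable nodes; the expected code length is the sum of the merged weights.
merge 11/100 + 3/20 → 13/50
merge 11/50 + 6/25 → 23/50
merge 13/50 + 7/25 → 27/50
merge 23/50 + 27/50 → 1
L = 13/50 + 23/50 + 27/50 + 1 = 113/50 = 2.26 bits/symbol.

2.26 bits/symbol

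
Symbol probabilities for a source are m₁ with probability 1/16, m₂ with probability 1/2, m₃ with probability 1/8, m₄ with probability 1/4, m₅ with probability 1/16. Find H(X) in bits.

Each probability is a power of 1/2, so log₂(1/p) is an integer.
H = Σ p·log₂(1/p) = 1/16·4 + 1/2·1 + 1/8·3 + 1/4·2 + 1/16·4 = 1.875 bits.

1.875 bits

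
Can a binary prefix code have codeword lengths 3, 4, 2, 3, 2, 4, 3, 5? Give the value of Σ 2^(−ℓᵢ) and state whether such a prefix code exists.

1.03125; no

With common denominator 2^5 = 32: Σ 2^(−ℓᵢ) = 4/32 + 2/32 + 8/32 + 4/32 + 8/32 + 2/32 + 4/32 + 1/32 = 33/32 = 1.03125.
Kraft's inequality requires Σ ≤ 1; here Σ = 1.03125 > 1, so no such prefix code exists.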